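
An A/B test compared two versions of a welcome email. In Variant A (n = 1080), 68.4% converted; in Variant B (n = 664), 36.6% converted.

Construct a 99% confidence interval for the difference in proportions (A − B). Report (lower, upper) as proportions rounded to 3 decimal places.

Each SE is √(p̂(1−p̂)/n): √(0.6840·0.3160/1080) = 0.01415 and √(0.3660·0.6340/664) = 0.01869.
SE(p̂₁ − p̂₂) = √(SE₁² + SE₂²) = √(0.0002002225 + 0.0003493161) = 0.02344, since the two samples are independent.
At 99% confidence z* = 2.576; margin = 2.576 × 0.02344 = 0.06038.
The difference is 0.6840 − 0.3660 = 0.3180, so the interval is 0.3180 ± 0.06038 = (0.258, 0.378).

(0.258, 0.378)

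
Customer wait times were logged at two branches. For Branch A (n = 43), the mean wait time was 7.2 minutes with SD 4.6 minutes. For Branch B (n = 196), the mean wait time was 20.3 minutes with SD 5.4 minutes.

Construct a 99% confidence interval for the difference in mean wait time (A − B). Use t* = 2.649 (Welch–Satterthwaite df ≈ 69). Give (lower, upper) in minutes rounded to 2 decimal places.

Standard errors of each mean: 4.6/√43 = 0.7015 and 5.4/√196 = 0.3857.
SE(x̄₁ − x̄₂) = √(0.7015² + 0.3857²) = 0.8005 for independent samples with unequal variances.
With t* = 2.649, the margin is 2.649 × 0.8005 = 2.1205.
x̄₁ − x̄₂ = 7.2 − 20.3 = -13.1000; the interval is -13.1000 ± 2.1205 = (-15.22, -10.98).

(-15.22, -10.98)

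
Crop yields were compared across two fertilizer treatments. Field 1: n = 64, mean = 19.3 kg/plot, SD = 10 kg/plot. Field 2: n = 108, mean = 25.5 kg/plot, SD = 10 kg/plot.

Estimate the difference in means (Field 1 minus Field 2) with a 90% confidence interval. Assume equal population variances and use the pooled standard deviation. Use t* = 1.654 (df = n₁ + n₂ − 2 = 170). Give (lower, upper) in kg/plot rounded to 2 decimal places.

Pooled variance s_p² = [63·10² + 107·10²] / (64+108−2) = 100.0000, so s_p = 10.0000.
SE_diff = s_p·√(1/n₁ + 1/n₂) = 10.0000·√(1/64 + 1/108) = 1.5775.
t* = 1.654; margin = 1.654 × 1.5775 = 2.6092.
Difference = 19.3 − 25.5 = -6.2000.
-6.2000 ± 2.6092 → (-8.81, -3.59).

(-8.81, -3.59)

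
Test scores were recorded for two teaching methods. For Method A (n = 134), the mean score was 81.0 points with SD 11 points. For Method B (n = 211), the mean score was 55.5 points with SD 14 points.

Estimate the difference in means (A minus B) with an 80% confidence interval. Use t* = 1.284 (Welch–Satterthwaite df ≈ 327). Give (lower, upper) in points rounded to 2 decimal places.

(23.76, 27.24)

Standard errors of each mean: 11/√134 = 0.9503 and 14/√211 = 0.9638.
SE(x̄₁ − x̄₂) = √(0.9503² + 0.9638²) = 1.3535 for independent samples with unequal variances.
With t* = 1.284, the margin is 1.284 × 1.3535 = 1.7379.
x̄₁ − x̄₂ = 81.0 − 55.5 = 25.5000; the interval is 25.5000 ± 1.7379 = (23.76, 27.24).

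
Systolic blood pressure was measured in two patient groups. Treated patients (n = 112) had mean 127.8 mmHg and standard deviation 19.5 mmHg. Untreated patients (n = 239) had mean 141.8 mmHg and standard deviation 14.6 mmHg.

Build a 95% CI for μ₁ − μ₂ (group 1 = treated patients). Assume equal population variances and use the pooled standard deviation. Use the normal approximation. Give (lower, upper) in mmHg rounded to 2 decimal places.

(-17.66, -10.34)

Pooled variance s_p² = [111·19.5² + 238·14.6²] / (112+239−2) = 266.3032, so s_p = 16.3188.
SE_diff = s_p·√(1/n₁ + 1/n₂) = 16.3188·√(1/112 + 1/239) = 1.8687.
z* = 1.960; margin = 1.960 × 1.8687 = 3.6627.
Difference = 127.8 − 141.8 = -14.0000.
-14.0000 ± 3.6627 → (-17.66, -10.34).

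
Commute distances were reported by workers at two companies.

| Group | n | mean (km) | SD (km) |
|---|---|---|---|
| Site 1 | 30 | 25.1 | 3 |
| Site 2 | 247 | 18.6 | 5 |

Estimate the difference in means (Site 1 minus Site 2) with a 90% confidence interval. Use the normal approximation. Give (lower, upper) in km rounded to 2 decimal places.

SE₁ = s₁/√n₁ = 3/√30 = 0.5477; SE₂ = 5/√247 = 0.3181.
Independent samples, unequal variances: SE_diff = √(SE₁² + SE₂²) = √(0.29997529 + 0.10118761) = 0.6334.
z* = 1.645, so margin of error = 1.645 × 0.6334 = 1.0419.
Difference in means = 25.1 − 18.6 = 6.5000.
6.5000 ± 1.0419 → (5.46, 7.54).

(5.46, 7.54)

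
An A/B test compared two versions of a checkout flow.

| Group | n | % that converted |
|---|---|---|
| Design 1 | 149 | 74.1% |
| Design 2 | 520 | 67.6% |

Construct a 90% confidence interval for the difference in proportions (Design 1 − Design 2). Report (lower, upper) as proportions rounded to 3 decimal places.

(-0.003, 0.133)

Each SE is √(p̂(1−p̂)/n): √(0.7410·0.2590/149) = 0.03589 and √(0.6760·0.3240/520) = 0.02052.
SE(p̂₁ − p̂₂) = √(SE₁² + SE₂²) = √(0.0012880921 + 0.0004210704) = 0.04134, since the two samples are independent.
At 90% confidence z* = 1.645; margin = 1.645 × 0.04134 = 0.06800.
The difference is 0.7410 − 0.6760 = 0.0650, so the interval is 0.0650 ± 0.06800 = (-0.003, 0.133).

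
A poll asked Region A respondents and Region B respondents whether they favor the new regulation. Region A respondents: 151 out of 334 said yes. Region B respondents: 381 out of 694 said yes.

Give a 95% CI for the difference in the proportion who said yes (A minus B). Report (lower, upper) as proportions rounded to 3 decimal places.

(-0.162, -0.032)

First, p̂₁ = 151/334 = 0.4521; p̂₂ = 381/694 = 0.5490.
The two standard errors are √(0.4521×0.5479/334) = 0.02723 and √(0.5490×0.4510/694) = 0.01889.
Because the samples are independent, SE_diff = √(0.02723² + 0.01889²) = 0.03314.
Using z* = 1.960 for 95%, ME = 1.960 × 0.03314 = 0.06495.
p̂₁ − p̂₂ = -0.0969; interval -0.0969 ± 0.06495 gives (-0.162, -0.032).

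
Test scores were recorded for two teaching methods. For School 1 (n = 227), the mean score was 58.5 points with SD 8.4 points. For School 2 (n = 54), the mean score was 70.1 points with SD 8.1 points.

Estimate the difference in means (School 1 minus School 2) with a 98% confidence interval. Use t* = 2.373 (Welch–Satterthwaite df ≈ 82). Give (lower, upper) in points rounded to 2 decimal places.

(-14.53, -8.67)

Standard errors of each mean: 8.4/√227 = 0.5575 and 8.1/√54 = 1.1023.
SE(x̄₁ − x̄₂) = √(0.5575² + 1.1023²) = 1.2353 for independent samples with unequal variances.
With t* = 2.373, the margin is 2.373 × 1.2353 = 2.9314.
x̄₁ − x̄₂ = 58.5 − 70.1 = -11.6000; the interval is -11.6000 ± 2.9314 = (-14.53, -8.67).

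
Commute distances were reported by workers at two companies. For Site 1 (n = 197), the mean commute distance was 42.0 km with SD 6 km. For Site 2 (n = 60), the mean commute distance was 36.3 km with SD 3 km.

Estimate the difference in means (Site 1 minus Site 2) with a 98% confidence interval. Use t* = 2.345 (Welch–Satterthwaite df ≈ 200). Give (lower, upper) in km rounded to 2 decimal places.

Standard errors of each mean: 6/√197 = 0.4275 and 3/√60 = 0.3873.
SE(x̄₁ − x̄₂) = √(0.4275² + 0.3873²) = 0.5769 for independent samples with unequal variances.
With t* = 2.345, the margin is 2.345 × 0.5769 = 1.3528.
x̄₁ − x̄₂ = 42.0 − 36.3 = 5.7000; the interval is 5.7000 ± 1.3528 = (4.35, 7.05).

(4.35, 7.05)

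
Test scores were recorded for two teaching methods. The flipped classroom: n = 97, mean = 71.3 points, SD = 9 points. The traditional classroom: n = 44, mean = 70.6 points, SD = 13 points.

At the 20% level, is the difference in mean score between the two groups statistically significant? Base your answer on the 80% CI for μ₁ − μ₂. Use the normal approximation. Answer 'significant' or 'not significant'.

not significant

Per-group SEs: s₁/√n₁ = 9/√97 = 0.9138, s₂/√n₂ = 13/√44 = 1.9598.
Unpooled SE of the difference: √(0.83503044 + 3.84081604) = 2.1624.
Margin of error = z* · SE = 1.282 × 2.1624 = 2.7722.
x̄₁ − x̄₂ = 71.3 − 70.6 = 0.7000.
CI: 0.7000 ± 2.7722 = (-2.0722, 3.4722).
The interval (-2.0722, 3.4722) contains 0, so the difference is not significant.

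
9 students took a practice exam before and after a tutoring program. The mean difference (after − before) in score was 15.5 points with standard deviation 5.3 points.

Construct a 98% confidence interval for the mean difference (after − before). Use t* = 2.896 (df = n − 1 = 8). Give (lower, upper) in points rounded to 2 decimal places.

This is a matched-pairs design, so SE = s_d/√n = 5.3/√9 = 1.7667.
Margin = 2.896 × 1.7667 = 5.1164; the interval is 15.5 ± 5.1164 = (10.38, 20.62).

(10.38, 20.62)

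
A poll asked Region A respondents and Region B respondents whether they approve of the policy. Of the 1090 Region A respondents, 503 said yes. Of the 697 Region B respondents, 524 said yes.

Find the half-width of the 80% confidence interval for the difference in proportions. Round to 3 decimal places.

p̂₁ = 503/1090 = 0.4615 and p̂₂ = 524/697 = 0.7518.
SE₁ = √(p̂₁(1−p̂₁)/n₁) = √(0.4615·0.5385/1090) = 0.01510; SE₂ = √(0.7518·0.2482/697) = 0.01636.
Independent samples: SE of the difference = √(SE₁² + SE₂²) = √(0.00022801 + 0.0002676496) = 0.02226.
z* for 80% confidence is 1.282, so the margin of error is 1.282 × 0.02226 = 0.02854.

0.029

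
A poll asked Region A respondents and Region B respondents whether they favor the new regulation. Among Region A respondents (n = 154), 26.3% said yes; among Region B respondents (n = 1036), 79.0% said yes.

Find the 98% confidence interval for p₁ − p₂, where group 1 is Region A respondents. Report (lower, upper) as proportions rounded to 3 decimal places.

Each SE is √(p̂(1−p̂)/n): √(0.2630·0.7370/154) = 0.03548 and √(0.7900·0.2100/1036) = 0.01265.
SE(p̂₁ − p̂₂) = √(SE₁² + SE₂²) = √(0.0012588304 + 0.0001600225) = 0.03767, since the two samples are independent.
At 98% confidence z* = 2.326; margin = 2.326 × 0.03767 = 0.08762.
The difference is 0.2630 − 0.7900 = -0.5270, so the interval is -0.5270 ± 0.08762 = (-0.615, -0.439).

(-0.615, -0.439)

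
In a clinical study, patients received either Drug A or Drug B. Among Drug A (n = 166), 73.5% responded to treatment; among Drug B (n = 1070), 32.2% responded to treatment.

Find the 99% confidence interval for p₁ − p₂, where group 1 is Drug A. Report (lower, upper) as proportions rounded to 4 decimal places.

Each SE is √(p̂(1−p̂)/n): √(0.7350·0.2650/166) = 0.03425 and √(0.3220·0.6780/1070) = 0.01428.
SE(p̂₁ − p̂₂) = √(SE₁² + SE₂²) = √(0.0011730625 + 0.0002039184) = 0.03711, since the two samples are independent.
At 99% confidence z* = 2.576; margin = 2.576 × 0.03711 = 0.09560.
The difference is 0.7350 − 0.3220 = 0.4130, so the interval is 0.4130 ± 0.09560 = (0.3174, 0.5086).

(0.3174, 0.5086)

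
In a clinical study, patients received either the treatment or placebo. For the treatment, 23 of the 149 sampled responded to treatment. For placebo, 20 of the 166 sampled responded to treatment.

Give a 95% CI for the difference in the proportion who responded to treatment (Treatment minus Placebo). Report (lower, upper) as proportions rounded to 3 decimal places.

(-0.042, 0.110)

Sample proportions: 23/149 = 0.1544, 20/166 = 0.1205.
Each SE is √(p̂(1−p̂)/n): √(0.1544·0.8456/149) = 0.02960 and √(0.1205·0.8795/166) = 0.02527.
SE(p̂₁ − p̂₂) = √(SE₁² + SE₂²) = √(0.00087616 + 0.0006385729) = 0.03892, since the two samples are independent.
At 95% confidence z* = 1.960; margin = 1.960 × 0.03892 = 0.07628.
The difference is 0.1544 − 0.1205 = 0.0339, so the interval is 0.0339 ± 0.07628 = (-0.042, 0.110).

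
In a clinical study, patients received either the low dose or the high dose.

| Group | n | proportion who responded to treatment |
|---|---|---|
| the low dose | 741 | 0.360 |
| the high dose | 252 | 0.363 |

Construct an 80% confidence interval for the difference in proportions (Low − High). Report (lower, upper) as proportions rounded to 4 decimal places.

(-0.0479, 0.0419)

SE₁ = √(p̂₁(1−p̂₁)/n₁) = √(0.3600·0.6400/741) = 0.01763; SE₂ = √(0.3630·0.6370/252) = 0.03029.
Independent samples: SE of the difference = √(SE₁² + SE₂²) = √(0.0003108169 + 0.0009174841) = 0.03505.
z* for 80% confidence is 1.282, so the margin of error is 1.282 × 0.03505 = 0.04493.
Point estimate p̂₁ − p̂₂ = 0.3600 − 0.3630 = -0.0030.
-0.0030 ± 0.04493 → (-0.0479, 0.0419).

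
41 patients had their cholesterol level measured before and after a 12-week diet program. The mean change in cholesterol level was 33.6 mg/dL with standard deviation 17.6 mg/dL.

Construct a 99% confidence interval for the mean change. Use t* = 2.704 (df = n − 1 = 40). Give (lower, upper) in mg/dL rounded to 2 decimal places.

This is a matched-pairs design, so SE = s_d/√n = 17.6/√41 = 2.7487.
Margin = 2.704 × 2.7487 = 7.4325; the interval is 33.6 ± 7.4325 = (26.17, 41.03).

(26.17, 41.03)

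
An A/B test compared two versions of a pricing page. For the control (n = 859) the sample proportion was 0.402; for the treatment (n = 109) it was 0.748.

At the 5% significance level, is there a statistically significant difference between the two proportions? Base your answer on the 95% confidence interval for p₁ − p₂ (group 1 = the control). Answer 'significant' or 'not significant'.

Each SE is √(p̂(1−p̂)/n): √(0.4020·0.5980/859) = 0.01673 and √(0.7480·0.2520/109) = 0.04159.
SE(p̂₁ − p̂₂) = √(SE₁² + SE₂²) = √(0.0002798929 + 0.0017297281) = 0.04483, since the two samples are independent.
At 95% confidence z* = 1.960; margin = 1.960 × 0.04483 = 0.08787.
The difference is 0.4020 − 0.7480 = -0.3460, so the interval is -0.3460 ± 0.08787 = (-0.43387, -0.25813).
The interval (-0.43387, -0.25813) does not contain 0, so the difference is significant.

significant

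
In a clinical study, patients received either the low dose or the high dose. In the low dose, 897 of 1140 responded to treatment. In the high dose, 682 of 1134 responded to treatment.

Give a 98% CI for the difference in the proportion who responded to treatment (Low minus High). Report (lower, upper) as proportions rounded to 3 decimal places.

(0.141, 0.229)

First, p̂₁ = 897/1140 = 0.7868; p̂₂ = 682/1134 = 0.6014.
The two standard errors are √(0.7868×0.2132/1140) = 0.01213 and √(0.6014×0.3986/1134) = 0.01454.
Because the samples are independent, SE_diff = √(0.01213² + 0.01454²) = 0.01894.
Using z* = 2.326 for 98%, ME = 2.326 × 0.01894 = 0.04405.
p̂₁ − p̂₂ = 0.1854; interval 0.1854 ± 0.04405 gives (0.141, 0.229).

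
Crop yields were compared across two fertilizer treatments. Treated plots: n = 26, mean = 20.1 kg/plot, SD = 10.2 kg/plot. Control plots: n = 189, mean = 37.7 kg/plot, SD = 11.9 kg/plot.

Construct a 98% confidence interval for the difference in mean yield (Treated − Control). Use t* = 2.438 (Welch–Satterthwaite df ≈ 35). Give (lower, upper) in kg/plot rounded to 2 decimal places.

Per-group SEs: s₁/√n₁ = 10.2/√26 = 2.0004, s₂/√n₂ = 11.9/√189 = 0.8656.
Unpooled SE of the difference: √(4.00160016 + 0.74926336) = 2.1796.
Margin of error = t* · SE = 2.438 × 2.1796 = 5.3139.
x̄₁ − x̄₂ = 20.1 − 37.7 = -17.6000.
CI: -17.6000 ± 5.3139 = (-22.91, -12.29).

(-22.91, -12.29)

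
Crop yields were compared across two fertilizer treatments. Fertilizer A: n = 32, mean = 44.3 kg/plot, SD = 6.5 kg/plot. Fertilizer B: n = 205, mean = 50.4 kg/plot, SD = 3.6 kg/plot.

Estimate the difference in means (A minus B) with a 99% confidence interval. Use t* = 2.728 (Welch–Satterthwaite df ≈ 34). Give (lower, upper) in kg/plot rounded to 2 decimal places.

SE₁ = s₁/√n₁ = 6.5/√32 = 1.1490; SE₂ = 3.6/√205 = 0.2514.
Independent samples, unequal variances: SE_diff = √(SE₁² + SE₂²) = √(1.320201 + 0.06320196) = 1.1762.
t* = 2.728, so margin of error = 2.728 × 1.1762 = 3.2087.
Difference in means = 44.3 − 50.4 = -6.1000.
-6.1000 ± 3.2087 → (-9.31, -2.89).

(-9.31, -2.89)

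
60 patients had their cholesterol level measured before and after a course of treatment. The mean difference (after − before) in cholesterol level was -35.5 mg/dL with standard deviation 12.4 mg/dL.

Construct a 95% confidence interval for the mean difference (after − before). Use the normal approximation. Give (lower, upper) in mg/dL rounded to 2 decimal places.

This is a matched-pairs design, so SE = s_d/√n = 12.4/√60 = 1.6008.
Margin = 1.960 × 1.6008 = 3.1376; the interval is -35.5 ± 3.1376 = (-38.64, -32.36).

(-38.64, -32.36)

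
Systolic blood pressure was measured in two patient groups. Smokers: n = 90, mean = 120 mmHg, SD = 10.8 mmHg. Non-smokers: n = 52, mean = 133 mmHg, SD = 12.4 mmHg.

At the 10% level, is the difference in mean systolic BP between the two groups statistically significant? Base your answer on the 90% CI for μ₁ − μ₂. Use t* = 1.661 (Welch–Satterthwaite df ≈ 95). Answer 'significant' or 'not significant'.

Standard errors of each mean: 10.8/√90 = 1.1384 and 12.4/√52 = 1.7196.
SE(x̄₁ − x̄₂) = √(1.1384² + 1.7196²) = 2.0623 for independent samples with unequal variances.
With t* = 1.661, the margin is 1.661 × 2.0623 = 3.4255.
x̄₁ − x̄₂ = 120 − 133 = -13.0000; the interval is -13.0000 ± 3.4255 = (-16.4255, -9.5745).
The interval (-16.4255, -9.5745) does not contain 0, so the difference is significant.

significant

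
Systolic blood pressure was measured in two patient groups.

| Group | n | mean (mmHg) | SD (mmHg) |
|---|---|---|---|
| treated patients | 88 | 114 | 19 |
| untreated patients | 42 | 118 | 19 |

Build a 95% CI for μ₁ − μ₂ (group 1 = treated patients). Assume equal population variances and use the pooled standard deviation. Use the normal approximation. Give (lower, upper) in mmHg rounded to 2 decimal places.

(-10.98, 2.98)

Pooled variance s_p² = [87·19² + 41·19²] / (88+42−2) = 361.0000, so s_p = 19.0000.
SE_diff = s_p·√(1/n₁ + 1/n₂) = 19.0000·√(1/88 + 1/42) = 3.5634.
z* = 1.960; margin = 1.960 × 3.5634 = 6.9843.
Difference = 114 − 118 = -4.0000.
-4.0000 ± 6.9843 → (-10.98, 2.98).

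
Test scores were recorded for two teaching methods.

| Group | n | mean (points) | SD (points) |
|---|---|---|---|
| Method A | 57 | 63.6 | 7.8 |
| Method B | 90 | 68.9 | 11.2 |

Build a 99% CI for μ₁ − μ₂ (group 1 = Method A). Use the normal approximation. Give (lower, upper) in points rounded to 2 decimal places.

(-9.34, -1.26)

SE₁ = s₁/√n₁ = 7.8/√57 = 1.0331; SE₂ = 11.2/√90 = 1.1806.
Independent samples, unequal variances: SE_diff = √(SE₁² + SE₂²) = √(1.06729561 + 1.39381636) = 1.5688.
z* = 2.576, so margin of error = 2.576 × 1.5688 = 4.0412.
Difference in means = 63.6 − 68.9 = -5.3000.
-5.3000 ± 4.0412 → (-9.34, -1.26).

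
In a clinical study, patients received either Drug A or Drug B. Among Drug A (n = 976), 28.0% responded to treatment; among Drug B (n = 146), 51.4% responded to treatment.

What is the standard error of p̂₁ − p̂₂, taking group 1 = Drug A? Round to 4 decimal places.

0.0438

Each SE is √(p̂(1−p̂)/n): √(0.2800·0.7200/976) = 0.01437 and √(0.5140·0.4860/146) = 0.04136.
SE(p̂₁ − p̂₂) = √(SE₁² + SE₂²) = √(0.0002064969 + 0.0017106496) = 0.04379, since the two samples are independent.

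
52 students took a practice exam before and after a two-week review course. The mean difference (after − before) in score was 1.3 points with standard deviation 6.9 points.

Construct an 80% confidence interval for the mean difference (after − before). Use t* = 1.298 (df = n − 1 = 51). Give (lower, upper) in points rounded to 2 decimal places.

Paired design: SE = s_d/√n = 6.9/√52 = 0.9569.
t* = 1.298; margin of error = 1.298 × 0.9569 = 1.2421.
1.3 ± 1.2421 → (0.06, 2.54).

(0.06, 2.54)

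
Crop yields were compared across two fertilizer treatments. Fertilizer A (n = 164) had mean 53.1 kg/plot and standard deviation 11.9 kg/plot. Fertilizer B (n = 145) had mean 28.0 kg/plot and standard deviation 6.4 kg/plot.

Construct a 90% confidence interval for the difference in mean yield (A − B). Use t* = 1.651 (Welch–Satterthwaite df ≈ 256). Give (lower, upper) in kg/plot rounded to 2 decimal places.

(23.33, 26.87)

Standard errors of each mean: 11.9/√164 = 0.9292 and 6.4/√145 = 0.5315.
SE(x̄₁ − x̄₂) = √(0.9292² + 0.5315²) = 1.0705 for independent samples with unequal variances.
With t* = 1.651, the margin is 1.651 × 1.0705 = 1.7674.
x̄₁ − x̄₂ = 53.1 − 28.0 = 25.1000; the interval is 25.1000 ± 1.7674 = (23.33, 26.87).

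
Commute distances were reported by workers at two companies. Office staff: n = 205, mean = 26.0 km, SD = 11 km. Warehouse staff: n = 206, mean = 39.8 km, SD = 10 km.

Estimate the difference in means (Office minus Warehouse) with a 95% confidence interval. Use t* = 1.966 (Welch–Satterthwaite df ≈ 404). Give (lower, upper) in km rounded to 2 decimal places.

(-15.84, -11.76)

Standard errors of each mean: 11/√205 = 0.7683 and 10/√206 = 0.6967.
SE(x̄₁ − x̄₂) = √(0.7683² + 0.6967²) = 1.0371 for independent samples with unequal variances.
With t* = 1.966, the margin is 1.966 × 1.0371 = 2.0389.
x̄₁ − x̄₂ = 26.0 − 39.8 = -13.8000; the interval is -13.8000 ± 2.0389 = (-15.84, -11.76).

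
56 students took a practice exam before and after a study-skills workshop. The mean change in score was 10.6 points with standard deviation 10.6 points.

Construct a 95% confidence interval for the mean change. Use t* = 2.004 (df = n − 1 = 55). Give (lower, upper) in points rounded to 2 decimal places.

This is a matched-pairs design, so SE = s_d/√n = 10.6/√56 = 1.4165.
Margin = 2.004 × 1.4165 = 2.8387; the interval is 10.6 ± 2.8387 = (7.76, 13.44).

(7.76, 13.44)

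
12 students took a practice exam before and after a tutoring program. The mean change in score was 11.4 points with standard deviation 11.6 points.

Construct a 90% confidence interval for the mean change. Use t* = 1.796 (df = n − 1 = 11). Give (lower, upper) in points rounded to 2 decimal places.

This is a matched-pairs design, so SE = s_d/√n = 11.6/√12 = 3.3486.
Margin = 1.796 × 3.3486 = 6.0141; the interval is 11.4 ± 6.0141 = (5.39, 17.41).

(5.39, 17.41)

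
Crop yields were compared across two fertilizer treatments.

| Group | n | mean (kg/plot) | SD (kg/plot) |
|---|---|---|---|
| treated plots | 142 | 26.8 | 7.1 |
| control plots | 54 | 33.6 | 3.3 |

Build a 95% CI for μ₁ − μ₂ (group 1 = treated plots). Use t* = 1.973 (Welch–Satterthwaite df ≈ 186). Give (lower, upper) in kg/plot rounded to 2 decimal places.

(-8.27, -5.33)

Standard errors of each mean: 7.1/√142 = 0.5958 and 3.3/√54 = 0.4491.
SE(x̄₁ − x̄₂) = √(0.5958² + 0.4491²) = 0.7461 for independent samples with unequal variances.
With t* = 1.973, the margin is 1.973 × 0.7461 = 1.4721.
x̄₁ − x̄₂ = 26.8 − 33.6 = -6.8000; the interval is -6.8000 ± 1.4721 = (-8.27, -5.33).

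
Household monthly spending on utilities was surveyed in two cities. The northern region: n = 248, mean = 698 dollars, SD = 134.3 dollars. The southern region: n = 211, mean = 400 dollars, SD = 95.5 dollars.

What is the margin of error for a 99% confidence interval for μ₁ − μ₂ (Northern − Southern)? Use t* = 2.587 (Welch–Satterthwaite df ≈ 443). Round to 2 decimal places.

27.86

SE₁ = s₁/√n₁ = 134.3/√248 = 8.5281; SE₂ = 95.5/√211 = 6.5745.
Independent samples, unequal variances: SE_diff = √(SE₁² + SE₂²) = √(72.72848961 + 43.22405025) = 10.7681.
t* = 2.587, so margin of error = 2.587 × 10.7681 = 27.8571.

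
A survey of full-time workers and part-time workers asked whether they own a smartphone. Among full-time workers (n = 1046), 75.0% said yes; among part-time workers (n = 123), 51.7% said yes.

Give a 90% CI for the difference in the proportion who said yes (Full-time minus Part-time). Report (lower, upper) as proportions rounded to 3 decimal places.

(0.156, 0.310)

SE₁ = √(p̂₁(1−p̂₁)/n₁) = √(0.7500·0.2500/1046) = 0.01339; SE₂ = √(0.5170·0.4830/123) = 0.04506.
Independent samples: SE of the difference = √(SE₁² + SE₂²) = √(0.0001792921 + 0.0020304036) = 0.04701.
z* for 90% confidence is 1.645, so the margin of error is 1.645 × 0.04701 = 0.07733.
Point estimate p̂₁ − p̂₂ = 0.7500 − 0.5170 = 0.2330.
0.2330 ± 0.07733 → (0.156, 0.310).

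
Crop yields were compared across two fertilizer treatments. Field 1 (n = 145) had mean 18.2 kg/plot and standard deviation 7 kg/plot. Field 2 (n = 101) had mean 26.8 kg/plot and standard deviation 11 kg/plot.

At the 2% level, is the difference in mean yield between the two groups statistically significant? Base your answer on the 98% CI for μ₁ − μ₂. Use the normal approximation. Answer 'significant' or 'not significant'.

significant

SE₁ = s₁/√n₁ = 7/√145 = 0.5813; SE₂ = 11/√101 = 1.0945.
Independent samples, unequal variances: SE_diff = √(SE₁² + SE₂²) = √(0.33790969 + 1.19793025) = 1.2393.
z* = 2.326, so margin of error = 2.326 × 1.2393 = 2.8826.
Difference in means = 18.2 − 26.8 = -8.6000.
-8.6000 ± 2.8826 → (-11.4826, -5.7174).
The interval (-11.4826, -5.7174) does not contain 0, so the difference is significant.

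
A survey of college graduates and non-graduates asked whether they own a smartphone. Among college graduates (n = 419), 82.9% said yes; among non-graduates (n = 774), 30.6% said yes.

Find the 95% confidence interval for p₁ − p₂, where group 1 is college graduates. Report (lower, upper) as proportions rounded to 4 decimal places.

Each SE is √(p̂(1−p̂)/n): √(0.8290·0.1710/419) = 0.01839 and √(0.3060·0.6940/774) = 0.01656.
SE(p̂₁ − p̂₂) = √(SE₁² + SE₂²) = √(0.0003381921 + 0.0002742336) = 0.02475, since the two samples are independent.
At 95% confidence z* = 1.960; margin = 1.960 × 0.02475 = 0.04851.
The difference is 0.8290 − 0.3060 = 0.5230, so the interval is 0.5230 ± 0.04851 = (0.4745, 0.5715).

(0.4745, 0.5715)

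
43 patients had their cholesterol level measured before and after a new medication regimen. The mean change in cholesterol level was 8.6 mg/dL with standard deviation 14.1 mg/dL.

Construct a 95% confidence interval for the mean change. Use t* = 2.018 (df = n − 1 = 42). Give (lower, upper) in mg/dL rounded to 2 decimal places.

(4.26, 12.94)

Paired design: SE = s_d/√n = 14.1/√43 = 2.1502.
t* = 2.018; margin of error = 2.018 × 2.1502 = 4.3391.
8.6 ± 4.3391 → (4.26, 12.94).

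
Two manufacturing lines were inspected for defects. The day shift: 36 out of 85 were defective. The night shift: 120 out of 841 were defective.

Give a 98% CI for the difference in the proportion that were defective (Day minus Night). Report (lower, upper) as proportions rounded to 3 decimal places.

p̂₁ = 36/85 = 0.4235 and p̂₂ = 120/841 = 0.1427.
SE₁ = √(p̂₁(1−p̂₁)/n₁) = √(0.4235·0.5765/85) = 0.05359; SE₂ = √(0.1427·0.8573/841) = 0.01206.
Independent samples: SE of the difference = √(SE₁² + SE₂²) = √(0.0028718881 + 0.0001454436) = 0.05493.
z* for 98% confidence is 2.326, so the margin of error is 2.326 × 0.05493 = 0.12777.
Point estimate p̂₁ − p̂₂ = 0.4235 − 0.1427 = 0.2808.
0.2808 ± 0.12777 → (0.153, 0.409).

(0.153, 0.409)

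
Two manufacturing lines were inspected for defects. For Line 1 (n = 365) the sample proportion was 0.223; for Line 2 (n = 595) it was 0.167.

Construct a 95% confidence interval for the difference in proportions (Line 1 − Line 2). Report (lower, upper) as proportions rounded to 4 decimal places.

Each SE is √(p̂(1−p̂)/n): √(0.2230·0.7770/365) = 0.02179 and √(0.1670·0.8330/595) = 0.01529.
SE(p̂₁ − p̂₂) = √(SE₁² + SE₂²) = √(0.0004748041 + 0.0002337841) = 0.02662, since the two samples are independent.
At 95% confidence z* = 1.960; margin = 1.960 × 0.02662 = 0.05218.
The difference is 0.2230 − 0.1670 = 0.0560, so the interval is 0.0560 ± 0.05218 = (0.0038, 0.1082).

(0.0038, 0.1082)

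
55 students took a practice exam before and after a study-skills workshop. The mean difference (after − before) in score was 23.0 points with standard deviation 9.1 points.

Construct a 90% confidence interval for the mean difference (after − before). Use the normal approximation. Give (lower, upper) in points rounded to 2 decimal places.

(20.98, 25.02)

Paired design: SE = s_d/√n = 9.1/√55 = 1.2270.
z* = 1.645; margin of error = 1.645 × 1.2270 = 2.0184.
23.0 ± 2.0184 → (20.98, 25.02).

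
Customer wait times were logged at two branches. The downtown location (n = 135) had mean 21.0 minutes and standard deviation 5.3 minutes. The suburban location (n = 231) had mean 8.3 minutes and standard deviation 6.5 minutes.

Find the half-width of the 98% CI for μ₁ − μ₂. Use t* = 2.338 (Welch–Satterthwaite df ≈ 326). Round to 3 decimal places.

1.462

SE₁ = s₁/√n₁ = 5.3/√135 = 0.4562; SE₂ = 6.5/√231 = 0.4277.
Independent samples, unequal variances: SE_diff = √(SE₁² + SE₂²) = √(0.20811844 + 0.18292729) = 0.6253.
t* = 2.338, so margin of error = 2.338 × 0.6253 = 1.4620.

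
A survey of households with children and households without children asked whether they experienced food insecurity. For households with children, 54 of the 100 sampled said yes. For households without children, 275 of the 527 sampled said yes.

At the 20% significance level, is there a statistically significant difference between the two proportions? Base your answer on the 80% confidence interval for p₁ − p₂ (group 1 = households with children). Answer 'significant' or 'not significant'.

Sample proportions: 54/100 = 0.5400, 275/527 = 0.5218.
Each SE is √(p̂(1−p̂)/n): √(0.5400·0.4600/100) = 0.04984 and √(0.5218·0.4782/527) = 0.02176.
SE(p̂₁ − p̂₂) = √(SE₁² + SE₂²) = √(0.0024840256 + 0.0004734976) = 0.05438, since the two samples are independent.
At 80% confidence z* = 1.282; margin = 1.282 × 0.05438 = 0.06972.
The difference is 0.5400 − 0.5218 = 0.0182, so the interval is 0.0182 ± 0.06972 = (-0.05152, 0.08792).
The interval (-0.05152, 0.08792) contains 0, so the difference is not significant.

not significant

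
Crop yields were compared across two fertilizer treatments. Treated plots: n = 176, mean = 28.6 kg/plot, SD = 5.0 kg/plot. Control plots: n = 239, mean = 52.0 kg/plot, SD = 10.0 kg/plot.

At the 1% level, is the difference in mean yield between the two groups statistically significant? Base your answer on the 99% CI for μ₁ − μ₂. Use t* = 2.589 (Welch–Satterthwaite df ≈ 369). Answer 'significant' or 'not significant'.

Standard errors of each mean: 5.0/√176 = 0.3769 and 10.0/√239 = 0.6468.
SE(x̄₁ − x̄₂) = √(0.3769² + 0.6468²) = 0.7486 for independent samples with unequal variances.
With t* = 2.589, the margin is 2.589 × 0.7486 = 1.9381.
x̄₁ − x̄₂ = 28.6 − 52.0 = -23.4000; the interval is -23.4000 ± 1.9381 = (-25.3381, -21.4619).
The interval (-25.3381, -21.4619) does not contain 0, so the difference is significant.

significant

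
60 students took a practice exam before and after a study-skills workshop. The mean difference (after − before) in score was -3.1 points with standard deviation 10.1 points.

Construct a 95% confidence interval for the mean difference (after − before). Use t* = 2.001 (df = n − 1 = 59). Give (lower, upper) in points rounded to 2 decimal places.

Paired design: SE = s_d/√n = 10.1/√60 = 1.3039.
t* = 2.001; margin of error = 2.001 × 1.3039 = 2.6091.
-3.1 ± 2.6091 → (-5.71, -0.49).

(-5.71, -0.49)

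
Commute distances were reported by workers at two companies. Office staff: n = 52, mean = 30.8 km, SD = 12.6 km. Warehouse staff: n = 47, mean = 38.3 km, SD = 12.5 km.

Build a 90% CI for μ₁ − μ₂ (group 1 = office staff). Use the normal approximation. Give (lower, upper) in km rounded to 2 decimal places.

SE₁ = s₁/√n₁ = 12.6/√52 = 1.7473; SE₂ = 12.5/√47 = 1.8233.
Independent samples, unequal variances: SE_diff = √(SE₁² + SE₂²) = √(3.05305729 + 3.32442289) = 2.5254.
z* = 1.645, so margin of error = 1.645 × 2.5254 = 4.1543.
Difference in means = 30.8 − 38.3 = -7.5000.
-7.5000 ± 4.1543 → (-11.65, -3.35).

(-11.65, -3.35)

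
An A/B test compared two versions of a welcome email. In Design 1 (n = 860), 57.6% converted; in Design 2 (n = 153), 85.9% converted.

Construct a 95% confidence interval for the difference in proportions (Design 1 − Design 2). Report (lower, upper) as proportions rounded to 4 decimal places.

Each SE is √(p̂(1−p̂)/n): √(0.5760·0.4240/860) = 0.01685 and √(0.8590·0.1410/153) = 0.02814.
SE(p̂₁ − p̂₂) = √(SE₁² + SE₂²) = √(0.0002839225 + 0.0007918596) = 0.03280, since the two samples are independent.
At 95% confidence z* = 1.960; margin = 1.960 × 0.03280 = 0.06429.
The difference is 0.5760 − 0.8590 = -0.2830, so the interval is -0.2830 ± 0.06429 = (-0.3473, -0.2187).

(-0.3473, -0.2187)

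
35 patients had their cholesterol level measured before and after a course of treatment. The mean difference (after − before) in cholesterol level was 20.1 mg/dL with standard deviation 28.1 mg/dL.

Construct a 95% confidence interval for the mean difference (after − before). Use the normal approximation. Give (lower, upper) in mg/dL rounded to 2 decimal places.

This is a matched-pairs design, so SE = s_d/√n = 28.1/√35 = 4.7498.
Margin = 1.960 × 4.7498 = 9.3096; the interval is 20.1 ± 9.3096 = (10.79, 29.41).

(10.79, 29.41)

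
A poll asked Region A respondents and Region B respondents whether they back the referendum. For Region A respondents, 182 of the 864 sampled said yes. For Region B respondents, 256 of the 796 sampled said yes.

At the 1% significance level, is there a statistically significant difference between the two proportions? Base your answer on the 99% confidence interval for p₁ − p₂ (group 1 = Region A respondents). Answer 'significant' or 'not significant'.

significant

Sample proportions: 182/864 = 0.2106, 256/796 = 0.3216.
Each SE is √(p̂(1−p̂)/n): √(0.2106·0.7894/864) = 0.01387 and √(0.3216·0.6784/796) = 0.01656.
SE(p̂₁ − p̂₂) = √(SE₁² + SE₂²) = √(0.0001923769 + 0.0002742336) = 0.02160, since the two samples are independent.
At 99% confidence z* = 2.576; margin = 2.576 × 0.02160 = 0.05564.
The difference is 0.2106 − 0.3216 = -0.1110, so the interval is -0.1110 ± 0.05564 = (-0.16664, -0.05536).
The interval (-0.16664, -0.05536) does not contain 0, so the difference is significant.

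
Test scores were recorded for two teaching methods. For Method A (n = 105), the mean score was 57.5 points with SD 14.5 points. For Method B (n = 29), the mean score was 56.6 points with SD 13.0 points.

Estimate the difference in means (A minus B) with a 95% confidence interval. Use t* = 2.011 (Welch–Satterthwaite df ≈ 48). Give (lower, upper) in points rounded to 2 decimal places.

(-4.73, 6.53)

Standard errors of each mean: 14.5/√105 = 1.4151 and 13.0/√29 = 2.4140.
SE(x̄₁ − x̄₂) = √(1.4151² + 2.4140²) = 2.7982 for independent samples with unequal variances.
With t* = 2.011, the margin is 2.011 × 2.7982 = 5.6272.
x̄₁ − x̄₂ = 57.5 − 56.6 = 0.9000; the interval is 0.9000 ± 5.6272 = (-4.73, 6.53).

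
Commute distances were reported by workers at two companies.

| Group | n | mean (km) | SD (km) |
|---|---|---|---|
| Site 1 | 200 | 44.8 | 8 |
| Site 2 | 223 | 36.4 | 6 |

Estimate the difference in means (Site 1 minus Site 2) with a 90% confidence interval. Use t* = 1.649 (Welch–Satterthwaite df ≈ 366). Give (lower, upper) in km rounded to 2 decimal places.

(7.26, 9.54)

Per-group SEs: s₁/√n₁ = 8/√200 = 0.5657, s₂/√n₂ = 6/√223 = 0.4018.
Unpooled SE of the difference: √(0.32001649 + 0.16144324) = 0.6939.
Margin of error = t* · SE = 1.649 × 0.6939 = 1.1442.
x̄₁ − x̄₂ = 44.8 − 36.4 = 8.4000.
CI: 8.4000 ± 1.1442 = (7.26, 9.54).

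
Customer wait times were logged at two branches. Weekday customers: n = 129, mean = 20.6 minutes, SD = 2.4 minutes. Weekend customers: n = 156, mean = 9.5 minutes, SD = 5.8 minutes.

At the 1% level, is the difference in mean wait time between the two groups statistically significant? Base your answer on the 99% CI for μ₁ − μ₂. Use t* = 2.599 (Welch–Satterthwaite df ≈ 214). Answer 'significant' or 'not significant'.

SE₁ = s₁/√n₁ = 2.4/√129 = 0.2113; SE₂ = 5.8/√156 = 0.4644.
Independent samples, unequal variances: SE_diff = √(SE₁² + SE₂²) = √(0.04464769 + 0.21566736) = 0.5102.
t* = 2.599, so margin of error = 2.599 × 0.5102 = 1.3260.
Difference in means = 20.6 − 9.5 = 11.1000.
11.1000 ± 1.3260 → (9.7740, 12.4260).
The interval (9.7740, 12.4260) does not contain 0, so the difference is significant.

significant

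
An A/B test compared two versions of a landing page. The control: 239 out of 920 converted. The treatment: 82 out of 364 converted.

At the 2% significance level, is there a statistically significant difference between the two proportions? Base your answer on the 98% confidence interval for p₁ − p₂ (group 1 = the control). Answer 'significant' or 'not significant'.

not significant

Sample proportions: 239/920 = 0.2598, 82/364 = 0.2253.
Each SE is √(p̂(1−p̂)/n): √(0.2598·0.7402/920) = 0.01446 and √(0.2253·0.7747/364) = 0.02190.
SE(p̂₁ − p̂₂) = √(SE₁² + SE₂²) = √(0.0002090916 + 0.00047961) = 0.02624, since the two samples are independent.
At 98% confidence z* = 2.326; margin = 2.326 × 0.02624 = 0.06103.
The difference is 0.2598 − 0.2253 = 0.0345, so the interval is 0.0345 ± 0.06103 = (-0.02653, 0.09553).
The interval (-0.02653, 0.09553) contains 0, so the difference is not significant.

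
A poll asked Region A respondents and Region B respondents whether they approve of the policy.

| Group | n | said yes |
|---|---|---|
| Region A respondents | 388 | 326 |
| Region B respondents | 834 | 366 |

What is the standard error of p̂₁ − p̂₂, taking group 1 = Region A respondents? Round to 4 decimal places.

0.0253

First, p̂₁ = 326/388 = 0.8402; p̂₂ = 366/834 = 0.4388.
The two standard errors are √(0.8402×0.1598/388) = 0.01860 and √(0.4388×0.5612/834) = 0.01718.
Because the samples are independent, SE_diff = √(0.01860² + 0.01718²) = 0.02532.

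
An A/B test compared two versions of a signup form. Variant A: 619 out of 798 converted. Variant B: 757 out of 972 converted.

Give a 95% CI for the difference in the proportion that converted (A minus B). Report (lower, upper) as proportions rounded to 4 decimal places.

First, p̂₁ = 619/798 = 0.7757; p̂₂ = 757/972 = 0.7788.
The two standard errors are √(0.7757×0.2243/798) = 0.01477 and √(0.7788×0.2212/972) = 0.01331.
Because the samples are independent, SE_diff = √(0.01477² + 0.01331²) = 0.01988.
Using z* = 1.960 for 95%, ME = 1.960 × 0.01988 = 0.03896.
p̂₁ − p̂₂ = -0.0031; interval -0.0031 ± 0.03896 gives (-0.0421, 0.0359).

(-0.0421, 0.0359)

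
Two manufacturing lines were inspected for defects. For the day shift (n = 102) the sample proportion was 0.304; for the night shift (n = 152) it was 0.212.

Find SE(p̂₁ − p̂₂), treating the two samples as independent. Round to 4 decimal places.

0.0563

Each SE is √(p̂(1−p̂)/n): √(0.3040·0.6960/102) = 0.04555 and √(0.2120·0.7880/152) = 0.03315.
SE(p̂₁ − p̂₂) = √(SE₁² + SE₂²) = √(0.0020748025 + 0.0010989225) = 0.05634, since the two samples are independent.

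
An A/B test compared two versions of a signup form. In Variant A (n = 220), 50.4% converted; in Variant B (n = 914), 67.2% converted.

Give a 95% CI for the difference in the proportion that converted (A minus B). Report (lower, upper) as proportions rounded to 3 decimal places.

(-0.241, -0.095)

Each SE is √(p̂(1−p̂)/n): √(0.5040·0.4960/220) = 0.03371 and √(0.6720·0.3280/914) = 0.01553.
SE(p̂₁ − p̂₂) = √(SE₁² + SE₂²) = √(0.0011363641 + 0.0002411809) = 0.03712, since the two samples are independent.
At 95% confidence z* = 1.960; margin = 1.960 × 0.03712 = 0.07276.
The difference is 0.5040 − 0.6720 = -0.1680, so the interval is -0.1680 ± 0.07276 = (-0.241, -0.095).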